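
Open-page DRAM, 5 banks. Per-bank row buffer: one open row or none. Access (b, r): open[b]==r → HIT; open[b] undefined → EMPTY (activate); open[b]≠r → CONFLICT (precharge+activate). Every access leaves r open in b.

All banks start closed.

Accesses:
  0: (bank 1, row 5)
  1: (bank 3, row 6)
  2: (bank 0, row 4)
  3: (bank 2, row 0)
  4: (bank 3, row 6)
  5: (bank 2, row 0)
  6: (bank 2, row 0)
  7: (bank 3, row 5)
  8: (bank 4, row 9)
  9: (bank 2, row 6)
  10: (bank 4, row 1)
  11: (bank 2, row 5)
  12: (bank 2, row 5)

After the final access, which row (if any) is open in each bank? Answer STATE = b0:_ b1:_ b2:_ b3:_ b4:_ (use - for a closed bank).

0: bank 1 row 5 — prev None → EMPTY
1: bank 3 row 6 — prev None → EMPTY
2: bank 0 row 4 — prev None → EMPTY
3: bank 2 row 0 — prev None → EMPTY
4: bank 3 row 6 — prev 6 → HIT
5: bank 2 row 0 — prev 0 → HIT
6: bank 2 row 0 — prev 0 → HIT
7: bank 3 row 5 — prev 6 → CONFLICT
8: bank 4 row 9 — prev None → EMPTY
9: bank 2 row 6 — prev 0 → CONFLICT
10: bank 4 row 1 — prev 9 → CONFLICT
11: bank 2 row 5 — prev 6 → CONFLICT
12: bank 2 row 5 — prev 5 → HIT

STATE = b0:4 b1:5 b2:5 b3:5 b4:1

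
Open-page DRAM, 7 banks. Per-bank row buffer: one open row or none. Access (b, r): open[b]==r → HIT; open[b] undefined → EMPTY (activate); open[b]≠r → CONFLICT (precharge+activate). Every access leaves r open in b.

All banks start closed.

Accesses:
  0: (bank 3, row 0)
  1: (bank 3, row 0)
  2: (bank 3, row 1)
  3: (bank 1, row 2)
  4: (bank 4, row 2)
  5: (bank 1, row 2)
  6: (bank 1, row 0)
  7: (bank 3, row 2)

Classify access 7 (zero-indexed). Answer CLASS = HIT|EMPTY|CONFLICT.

  [0] b3 r0: no row ⇒ E
  [1] b3 r0: had r0 ⇒ H
  [2] b3 r1: had r0 ⇒ C
  [3] b1 r2: no row ⇒ E
  [4] b4 r2: no row ⇒ E
  [5] b1 r2: had r2 ⇒ H
  [6] b1 r0: had r2 ⇒ C
  [7] b3 r2: had r1 ⇒ C

CLASS = CONFLICT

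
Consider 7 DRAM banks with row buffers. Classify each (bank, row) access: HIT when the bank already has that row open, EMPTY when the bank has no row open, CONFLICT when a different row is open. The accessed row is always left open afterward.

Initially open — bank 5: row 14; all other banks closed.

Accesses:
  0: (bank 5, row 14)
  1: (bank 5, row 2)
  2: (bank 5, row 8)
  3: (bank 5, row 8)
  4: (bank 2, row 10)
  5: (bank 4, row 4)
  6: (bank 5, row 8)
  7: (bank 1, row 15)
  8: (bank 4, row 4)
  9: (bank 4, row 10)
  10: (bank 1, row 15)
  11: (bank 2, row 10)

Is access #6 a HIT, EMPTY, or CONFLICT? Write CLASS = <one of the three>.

CLASS = HIT

  [0] b5 r14: had r14 ⇒ H
  [1] b5 r2: had r14 ⇒ C
  [2] b5 r8: had r2 ⇒ C
  [3] b5 r8: had r8 ⇒ H
  [4] b2 r10: no row ⇒ E
  [5] b4 r4: no row ⇒ E
  [6] b5 r8: had r8 ⇒ H
  [7] b1 r15: no row ⇒ E
  [8] b4 r4: had r4 ⇒ H
  [9] b4 r10: had r4 ⇒ C
  [10] b1 r15: had r15 ⇒ H
  [11] b2 r10: had r10 ⇒ H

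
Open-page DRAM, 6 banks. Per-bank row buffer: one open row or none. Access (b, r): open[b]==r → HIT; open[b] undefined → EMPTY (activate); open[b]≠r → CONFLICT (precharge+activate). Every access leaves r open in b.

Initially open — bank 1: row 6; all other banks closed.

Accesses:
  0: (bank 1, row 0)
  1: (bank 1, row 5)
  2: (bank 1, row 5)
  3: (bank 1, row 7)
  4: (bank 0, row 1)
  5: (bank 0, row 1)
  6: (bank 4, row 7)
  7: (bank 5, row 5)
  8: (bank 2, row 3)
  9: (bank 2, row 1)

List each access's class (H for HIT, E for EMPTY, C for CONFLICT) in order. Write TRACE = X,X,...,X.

step 0: bank1 6->0 [CONFLICT]
step 1: bank1 0->5 [CONFLICT]
step 2: bank1 5->5 [HIT]
step 3: bank1 5->7 [CONFLICT]
step 4: bank0 None->1 [EMPTY]
step 5: bank0 1->1 [HIT]
step 6: bank4 None->7 [EMPTY]
step 7: bank5 None->5 [EMPTY]
step 8: bank2 None->3 [EMPTY]
step 9: bank2 3->1 [CONFLICT]

TRACE = C,C,H,C,E,H,E,E,E,C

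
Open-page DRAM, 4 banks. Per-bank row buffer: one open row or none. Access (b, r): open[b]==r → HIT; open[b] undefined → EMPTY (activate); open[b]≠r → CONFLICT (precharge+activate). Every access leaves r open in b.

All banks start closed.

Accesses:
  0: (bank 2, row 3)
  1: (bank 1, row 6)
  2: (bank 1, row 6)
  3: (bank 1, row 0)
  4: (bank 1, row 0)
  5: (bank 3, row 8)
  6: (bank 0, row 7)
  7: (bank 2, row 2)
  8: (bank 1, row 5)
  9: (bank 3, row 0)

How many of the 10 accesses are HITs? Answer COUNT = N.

COUNT = 2

0: bank 2 row 3 — prev None → EMPTY
1: bank 1 row 6 — prev None → EMPTY
2: bank 1 row 6 — prev 6 → HIT
3: bank 1 row 0 — prev 6 → CONFLICT
4: bank 1 row 0 — prev 0 → HIT
5: bank 3 row 8 — prev None → EMPTY
6: bank 0 row 7 — prev None → EMPTY
7: bank 2 row 2 — prev 3 → CONFLICT
8: bank 1 row 5 — prev 0 → CONFLICT
9: bank 3 row 0 — prev 8 → CONFLICT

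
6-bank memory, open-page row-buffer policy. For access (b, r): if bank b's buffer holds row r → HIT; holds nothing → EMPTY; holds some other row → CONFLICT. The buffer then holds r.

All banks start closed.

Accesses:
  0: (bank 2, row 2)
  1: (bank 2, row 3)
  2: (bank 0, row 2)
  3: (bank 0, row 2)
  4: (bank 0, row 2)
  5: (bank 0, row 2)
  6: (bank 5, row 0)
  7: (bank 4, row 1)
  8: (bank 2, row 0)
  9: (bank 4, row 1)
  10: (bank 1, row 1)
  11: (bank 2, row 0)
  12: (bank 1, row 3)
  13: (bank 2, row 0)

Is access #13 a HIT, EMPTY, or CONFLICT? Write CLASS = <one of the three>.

CLASS = HIT

#0 (2,2) E
#1 (2,3) C  (was 2)
#2 (0,2) E
#3 (0,2) H  (was 2)
#4 (0,2) H  (was 2)
#5 (0,2) H  (was 2)
#6 (5,0) E
#7 (4,1) E
#8 (2,0) C  (was 3)
#9 (4,1) H  (was 1)
#10 (1,1) E
#11 (2,0) H  (was 0)
#12 (1,3) C  (was 1)
#13 (2,0) H  (was 0)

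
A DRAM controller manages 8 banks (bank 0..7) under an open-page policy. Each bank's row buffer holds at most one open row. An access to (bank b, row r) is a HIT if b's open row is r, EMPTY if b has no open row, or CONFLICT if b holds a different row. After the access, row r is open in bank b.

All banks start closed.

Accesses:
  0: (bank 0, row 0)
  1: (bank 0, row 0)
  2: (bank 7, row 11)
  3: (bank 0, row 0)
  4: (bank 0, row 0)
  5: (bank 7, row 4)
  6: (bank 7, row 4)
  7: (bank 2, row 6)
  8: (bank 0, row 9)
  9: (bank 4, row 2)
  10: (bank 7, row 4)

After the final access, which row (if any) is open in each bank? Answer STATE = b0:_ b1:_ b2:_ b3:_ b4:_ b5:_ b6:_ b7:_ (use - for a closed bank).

#0 (0,0) E
#1 (0,0) H  (was 0)
#2 (7,11) E
#3 (0,0) H  (was 0)
#4 (0,0) H  (was 0)
#5 (7,4) C  (was 11)
#6 (7,4) H  (was 4)
#7 (2,6) E
#8 (0,9) C  (was 0)
#9 (4,2) E
#10 (7,4) H  (was 4)

STATE = b0:9 b1:- b2:6 b3:- b4:2 b5:- b6:- b7:4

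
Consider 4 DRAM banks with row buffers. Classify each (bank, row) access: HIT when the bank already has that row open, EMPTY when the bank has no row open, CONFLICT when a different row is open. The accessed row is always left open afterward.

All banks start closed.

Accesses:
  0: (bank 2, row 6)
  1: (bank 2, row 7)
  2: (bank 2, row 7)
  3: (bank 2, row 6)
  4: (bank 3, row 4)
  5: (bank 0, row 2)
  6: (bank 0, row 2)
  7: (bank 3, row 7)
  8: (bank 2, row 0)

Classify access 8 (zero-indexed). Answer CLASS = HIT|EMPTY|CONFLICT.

0: bank 2 row 6 — prev None → EMPTY
1: bank 2 row 7 — prev 6 → CONFLICT
2: bank 2 row 7 — prev 7 → HIT
3: bank 2 row 6 — prev 7 → CONFLICT
4: bank 3 row 4 — prev None → EMPTY
5: bank 0 row 2 — prev None → EMPTY
6: bank 0 row 2 — prev 2 → HIT
7: bank 3 row 7 — prev 4 → CONFLICT
8: bank 2 row 0 — prev 6 → CONFLICT

CLASS = CONFLICT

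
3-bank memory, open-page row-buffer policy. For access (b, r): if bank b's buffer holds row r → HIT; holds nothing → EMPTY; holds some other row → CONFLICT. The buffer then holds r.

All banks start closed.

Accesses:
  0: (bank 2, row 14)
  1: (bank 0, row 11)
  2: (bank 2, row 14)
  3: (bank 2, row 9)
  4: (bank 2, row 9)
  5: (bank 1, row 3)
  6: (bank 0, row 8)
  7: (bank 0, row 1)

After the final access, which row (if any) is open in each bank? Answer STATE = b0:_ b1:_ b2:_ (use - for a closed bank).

#0 (2,14) E
#1 (0,11) E
#2 (2,14) H  (was 14)
#3 (2,9) C  (was 14)
#4 (2,9) H  (was 9)
#5 (1,3) E
#6 (0,8) C  (was 11)
#7 (0,1) C  (was 8)

STATE = b0:1 b1:3 b2:9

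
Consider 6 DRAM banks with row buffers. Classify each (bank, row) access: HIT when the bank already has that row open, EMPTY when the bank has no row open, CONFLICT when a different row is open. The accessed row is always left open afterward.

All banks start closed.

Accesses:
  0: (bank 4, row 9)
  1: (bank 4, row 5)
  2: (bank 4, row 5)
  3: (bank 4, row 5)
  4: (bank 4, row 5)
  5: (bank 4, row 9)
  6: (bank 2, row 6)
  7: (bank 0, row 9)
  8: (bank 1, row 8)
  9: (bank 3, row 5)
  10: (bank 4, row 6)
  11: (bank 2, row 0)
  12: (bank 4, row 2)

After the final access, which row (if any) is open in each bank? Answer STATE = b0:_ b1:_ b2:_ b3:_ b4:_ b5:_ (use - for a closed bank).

STATE = b0:9 b1:8 b2:0 b3:5 b4:2 b5:-

#0 (4,9) E
#1 (4,5) C  (was 9)
#2 (4,5) H  (was 5)
#3 (4,5) H  (was 5)
#4 (4,5) H  (was 5)
#5 (4,9) C  (was 5)
#6 (2,6) E
#7 (0,9) E
#8 (1,8) E
#9 (3,5) E
#10 (4,6) C  (was 9)
#11 (2,0) C  (was 6)
#12 (4,2) C  (was 6)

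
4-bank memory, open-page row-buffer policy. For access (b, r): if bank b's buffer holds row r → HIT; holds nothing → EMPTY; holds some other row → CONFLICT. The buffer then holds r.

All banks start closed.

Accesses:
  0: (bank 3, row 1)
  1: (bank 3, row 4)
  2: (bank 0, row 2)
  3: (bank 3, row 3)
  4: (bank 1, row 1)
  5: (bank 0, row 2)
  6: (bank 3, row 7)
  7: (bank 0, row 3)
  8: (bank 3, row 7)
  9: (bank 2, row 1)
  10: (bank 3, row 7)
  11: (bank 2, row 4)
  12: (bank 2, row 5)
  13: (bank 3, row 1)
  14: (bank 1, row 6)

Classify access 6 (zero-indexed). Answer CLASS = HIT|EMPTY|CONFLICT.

CLASS = CONFLICT

#0 (3,1) E
#1 (3,4) C  (was 1)
#2 (0,2) E
#3 (3,3) C  (was 4)
#4 (1,1) E
#5 (0,2) H  (was 2)
#6 (3,7) C  (was 3)
#7 (0,3) C  (was 2)
#8 (3,7) H  (was 7)
#9 (2,1) E
#10 (3,7) H  (was 7)
#11 (2,4) C  (was 1)
#12 (2,5) C  (was 4)
#13 (3,1) C  (was 7)
#14 (1,6) C  (was 1)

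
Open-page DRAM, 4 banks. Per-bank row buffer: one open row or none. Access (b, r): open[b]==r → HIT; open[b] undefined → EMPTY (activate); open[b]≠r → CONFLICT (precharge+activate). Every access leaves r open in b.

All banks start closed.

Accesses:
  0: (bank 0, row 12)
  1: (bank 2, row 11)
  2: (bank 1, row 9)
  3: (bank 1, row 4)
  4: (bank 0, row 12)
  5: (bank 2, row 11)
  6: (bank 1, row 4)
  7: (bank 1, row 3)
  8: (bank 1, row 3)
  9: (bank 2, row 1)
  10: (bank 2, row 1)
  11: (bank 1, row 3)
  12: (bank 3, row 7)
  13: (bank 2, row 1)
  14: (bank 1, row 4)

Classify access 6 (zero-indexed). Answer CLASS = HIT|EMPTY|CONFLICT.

CLASS = HIT

#0 (0,12) E
#1 (2,11) E
#2 (1,9) E
#3 (1,4) C  (was 9)
#4 (0,12) H  (was 12)
#5 (2,11) H  (was 11)
#6 (1,4) H  (was 4)
#7 (1,3) C  (was 4)
#8 (1,3) H  (was 3)
#9 (2,1) C  (was 11)
#10 (2,1) H  (was 1)
#11 (1,3) H  (was 3)
#12 (3,7) E
#13 (2,1) H  (was 1)
#14 (1,4) C  (was 3)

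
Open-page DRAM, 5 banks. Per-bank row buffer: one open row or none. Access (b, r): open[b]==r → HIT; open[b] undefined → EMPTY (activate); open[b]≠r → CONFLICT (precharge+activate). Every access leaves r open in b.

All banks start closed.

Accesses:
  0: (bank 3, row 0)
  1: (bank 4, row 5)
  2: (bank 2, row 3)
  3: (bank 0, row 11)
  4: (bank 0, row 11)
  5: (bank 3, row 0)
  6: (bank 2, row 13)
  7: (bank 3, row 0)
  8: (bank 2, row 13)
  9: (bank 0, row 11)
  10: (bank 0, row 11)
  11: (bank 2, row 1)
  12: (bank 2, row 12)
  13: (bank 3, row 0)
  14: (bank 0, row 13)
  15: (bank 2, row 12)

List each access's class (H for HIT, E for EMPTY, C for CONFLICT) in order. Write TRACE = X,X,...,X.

TRACE = E,E,E,E,H,H,C,H,H,H,H,C,C,H,C,H

#0 (3,0) E
#1 (4,5) E
#2 (2,3) E
#3 (0,11) E
#4 (0,11) H  (was 11)
#5 (3,0) H  (was 0)
#6 (2,13) C  (was 3)
#7 (3,0) H  (was 0)
#8 (2,13) H  (was 13)
#9 (0,11) H  (was 11)
#10 (0,11) H  (was 11)
#11 (2,1) C  (was 13)
#12 (2,12) C  (was 1)
#13 (3,0) H  (was 0)
#14 (0,13) C  (was 11)
#15 (2,12) H  (was 12)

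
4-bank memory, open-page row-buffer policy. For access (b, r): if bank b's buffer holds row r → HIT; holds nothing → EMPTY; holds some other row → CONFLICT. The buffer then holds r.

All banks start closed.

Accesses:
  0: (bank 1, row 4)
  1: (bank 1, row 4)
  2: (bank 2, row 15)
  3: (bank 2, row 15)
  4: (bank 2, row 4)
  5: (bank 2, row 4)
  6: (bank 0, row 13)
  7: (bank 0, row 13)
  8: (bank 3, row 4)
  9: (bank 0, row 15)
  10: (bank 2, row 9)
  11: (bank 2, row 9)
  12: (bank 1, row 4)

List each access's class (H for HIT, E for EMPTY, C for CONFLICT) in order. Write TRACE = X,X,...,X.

  [0] b1 r4: no row ⇒ E
  [1] b1 r4: had r4 ⇒ H
  [2] b2 r15: no row ⇒ E
  [3] b2 r15: had r15 ⇒ H
  [4] b2 r4: had r15 ⇒ C
  [5] b2 r4: had r4 ⇒ H
  [6] b0 r13: no row ⇒ E
  [7] b0 r13: had r13 ⇒ H
  [8] b3 r4: no row ⇒ E
  [9] b0 r15: had r13 ⇒ C
  [10] b2 r9: had r4 ⇒ C
  [11] b2 r9: had r9 ⇒ H
  [12] b1 r4: had r4 ⇒ H

TRACE = E,H,E,H,C,H,E,H,E,C,C,H,H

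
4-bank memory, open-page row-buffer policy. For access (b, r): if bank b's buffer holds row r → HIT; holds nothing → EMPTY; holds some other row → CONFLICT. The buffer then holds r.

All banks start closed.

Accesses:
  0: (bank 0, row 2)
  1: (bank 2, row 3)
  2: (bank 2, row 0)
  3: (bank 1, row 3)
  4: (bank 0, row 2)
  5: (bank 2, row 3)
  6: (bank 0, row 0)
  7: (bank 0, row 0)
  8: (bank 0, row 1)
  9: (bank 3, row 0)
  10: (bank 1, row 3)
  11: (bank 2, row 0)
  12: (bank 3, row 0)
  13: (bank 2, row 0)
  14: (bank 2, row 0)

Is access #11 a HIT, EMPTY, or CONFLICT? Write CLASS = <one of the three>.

CLASS = CONFLICT

step 0: bank0 None->2 [EMPTY]
step 1: bank2 None->3 [EMPTY]
step 2: bank2 3->0 [CONFLICT]
step 3: bank1 None->3 [EMPTY]
step 4: bank0 2->2 [HIT]
step 5: bank2 0->3 [CONFLICT]
step 6: bank0 2->0 [CONFLICT]
step 7: bank0 0->0 [HIT]
step 8: bank0 0->1 [CONFLICT]
step 9: bank3 None->0 [EMPTY]
step 10: bank1 3->3 [HIT]
step 11: bank2 3->0 [CONFLICT]
step 12: bank3 0->0 [HIT]
step 13: bank2 0->0 [HIT]
step 14: bank2 0->0 [HIT]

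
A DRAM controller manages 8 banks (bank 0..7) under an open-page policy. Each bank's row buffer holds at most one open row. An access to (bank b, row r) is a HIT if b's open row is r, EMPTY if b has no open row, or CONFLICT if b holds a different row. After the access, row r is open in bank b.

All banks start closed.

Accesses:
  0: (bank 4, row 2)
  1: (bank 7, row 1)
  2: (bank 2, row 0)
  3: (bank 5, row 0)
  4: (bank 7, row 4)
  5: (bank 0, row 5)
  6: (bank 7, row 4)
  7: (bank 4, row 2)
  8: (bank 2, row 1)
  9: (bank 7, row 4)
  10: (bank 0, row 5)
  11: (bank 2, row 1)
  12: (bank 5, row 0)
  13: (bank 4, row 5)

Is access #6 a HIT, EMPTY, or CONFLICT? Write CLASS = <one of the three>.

0: bank 4 row 2 — prev None → EMPTY
1: bank 7 row 1 — prev None → EMPTY
2: bank 2 row 0 — prev None → EMPTY
3: bank 5 row 0 — prev None → EMPTY
4: bank 7 row 4 — prev 1 → CONFLICT
5: bank 0 row 5 — prev None → EMPTY
6: bank 7 row 4 — prev 4 → HIT
7: bank 4 row 2 — prev 2 → HIT
8: bank 2 row 1 — prev 0 → CONFLICT
9: bank 7 row 4 — prev 4 → HIT
10: bank 0 row 5 — prev 5 → HIT
11: bank 2 row 1 — prev 1 → HIT
12: bank 5 row 0 — prev 0 → HIT
13: bank 4 row 5 — prev 2 → CONFLICT

CLASS = HIT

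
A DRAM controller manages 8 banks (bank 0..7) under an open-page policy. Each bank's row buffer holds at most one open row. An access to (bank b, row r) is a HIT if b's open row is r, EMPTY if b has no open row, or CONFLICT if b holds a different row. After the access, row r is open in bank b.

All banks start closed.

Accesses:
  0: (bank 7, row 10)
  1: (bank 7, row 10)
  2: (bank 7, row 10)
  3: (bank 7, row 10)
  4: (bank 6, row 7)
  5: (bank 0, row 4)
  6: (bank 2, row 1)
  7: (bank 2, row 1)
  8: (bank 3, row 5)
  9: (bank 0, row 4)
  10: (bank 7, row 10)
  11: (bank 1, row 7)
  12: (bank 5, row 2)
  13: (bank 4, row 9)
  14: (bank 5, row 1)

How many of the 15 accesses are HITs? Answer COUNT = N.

COUNT = 6

step 0: bank7 None->10 [EMPTY]
step 1: bank7 10->10 [HIT]
step 2: bank7 10->10 [HIT]
step 3: bank7 10->10 [HIT]
step 4: bank6 None->7 [EMPTY]
step 5: bank0 None->4 [EMPTY]
step 6: bank2 None->1 [EMPTY]
step 7: bank2 1->1 [HIT]
step 8: bank3 None->5 [EMPTY]
step 9: bank0 4->4 [HIT]
step 10: bank7 10->10 [HIT]
step 11: bank1 None->7 [EMPTY]
step 12: bank5 None->2 [EMPTY]
step 13: bank4 None->9 [EMPTY]
step 14: bank5 2->1 [CONFLICT]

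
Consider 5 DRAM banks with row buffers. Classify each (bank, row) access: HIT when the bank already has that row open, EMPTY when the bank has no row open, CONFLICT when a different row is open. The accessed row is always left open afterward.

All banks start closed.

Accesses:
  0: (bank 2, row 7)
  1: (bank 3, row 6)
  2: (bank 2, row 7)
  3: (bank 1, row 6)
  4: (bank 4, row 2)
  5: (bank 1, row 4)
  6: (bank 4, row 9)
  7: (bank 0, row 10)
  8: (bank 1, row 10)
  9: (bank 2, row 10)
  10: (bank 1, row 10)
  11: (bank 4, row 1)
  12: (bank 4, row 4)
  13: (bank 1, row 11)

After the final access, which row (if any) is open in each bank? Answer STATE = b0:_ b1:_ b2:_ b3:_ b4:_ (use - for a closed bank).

STATE = b0:10 b1:11 b2:10 b3:6 b4:4

0: bank 2 row 7 — prev None → EMPTY
1: bank 3 row 6 — prev None → EMPTY
2: bank 2 row 7 — prev 7 → HIT
3: bank 1 row 6 — prev None → EMPTY
4: bank 4 row 2 — prev None → EMPTY
5: bank 1 row 4 — prev 6 → CONFLICT
6: bank 4 row 9 — prev 2 → CONFLICT
7: bank 0 row 10 — prev None → EMPTY
8: bank 1 row 10 — prev 4 → CONFLICT
9: bank 2 row 10 — prev 7 → CONFLICT
10: bank 1 row 10 — prev 10 → HIT
11: bank 4 row 1 — prev 9 → CONFLICT
12: bank 4 row 4 — prev 1 → CONFLICT
13: bank 1 row 11 — prev 10 → CONFLICT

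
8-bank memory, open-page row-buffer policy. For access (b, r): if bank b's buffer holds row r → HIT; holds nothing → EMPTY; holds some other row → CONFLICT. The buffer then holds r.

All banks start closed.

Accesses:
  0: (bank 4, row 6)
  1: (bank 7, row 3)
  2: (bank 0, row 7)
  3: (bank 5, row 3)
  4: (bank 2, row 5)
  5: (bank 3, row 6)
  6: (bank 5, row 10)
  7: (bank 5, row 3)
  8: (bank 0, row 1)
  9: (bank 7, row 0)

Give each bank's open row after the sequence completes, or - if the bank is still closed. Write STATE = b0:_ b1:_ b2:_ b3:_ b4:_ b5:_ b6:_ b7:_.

STATE = b0:1 b1:- b2:5 b3:6 b4:6 b5:3 b6:- b7:0

step 0: bank4 None->6 [EMPTY]
step 1: bank7 None->3 [EMPTY]
step 2: bank0 None->7 [EMPTY]
step 3: bank5 None->3 [EMPTY]
step 4: bank2 None->5 [EMPTY]
step 5: bank3 None->6 [EMPTY]
step 6: bank5 3->10 [CONFLICT]
step 7: bank5 10->3 [CONFLICT]
step 8: bank0 7->1 [CONFLICT]
step 9: bank7 3->0 [CONFLICT]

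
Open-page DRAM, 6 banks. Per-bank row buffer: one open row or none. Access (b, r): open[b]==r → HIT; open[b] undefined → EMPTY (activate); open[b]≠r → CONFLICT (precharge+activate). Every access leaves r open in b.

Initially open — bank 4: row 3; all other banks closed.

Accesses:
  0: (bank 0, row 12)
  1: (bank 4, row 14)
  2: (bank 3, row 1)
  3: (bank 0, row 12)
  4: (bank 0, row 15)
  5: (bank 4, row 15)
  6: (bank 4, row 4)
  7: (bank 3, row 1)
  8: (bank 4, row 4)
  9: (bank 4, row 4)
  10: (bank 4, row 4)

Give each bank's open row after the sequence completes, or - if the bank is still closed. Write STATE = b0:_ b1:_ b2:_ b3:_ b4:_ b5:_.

STATE = b0:15 b1:- b2:- b3:1 b4:4 b5:-

step 0: bank0 None->12 [EMPTY]
step 1: bank4 3->14 [CONFLICT]
step 2: bank3 None->1 [EMPTY]
step 3: bank0 12->12 [HIT]
step 4: bank0 12->15 [CONFLICT]
step 5: bank4 14->15 [CONFLICT]
step 6: bank4 15->4 [CONFLICT]
step 7: bank3 1->1 [HIT]
step 8: bank4 4->4 [HIT]
step 9: bank4 4->4 [HIT]
step 10: bank4 4->4 [HIT]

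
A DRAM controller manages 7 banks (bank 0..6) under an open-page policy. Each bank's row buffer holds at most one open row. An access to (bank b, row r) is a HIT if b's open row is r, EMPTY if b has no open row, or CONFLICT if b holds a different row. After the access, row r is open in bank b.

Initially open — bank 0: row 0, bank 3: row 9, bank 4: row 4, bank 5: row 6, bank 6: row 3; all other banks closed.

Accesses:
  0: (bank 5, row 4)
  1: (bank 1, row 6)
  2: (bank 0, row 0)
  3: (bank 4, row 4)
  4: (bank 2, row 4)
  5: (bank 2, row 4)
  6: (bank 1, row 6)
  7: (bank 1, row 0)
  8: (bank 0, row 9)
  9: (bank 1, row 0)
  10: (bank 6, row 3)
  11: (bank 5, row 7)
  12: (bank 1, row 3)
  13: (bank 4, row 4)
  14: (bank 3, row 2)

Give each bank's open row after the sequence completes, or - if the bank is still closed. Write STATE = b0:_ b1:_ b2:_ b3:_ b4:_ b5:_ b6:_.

#0 (5,4) C  (was 6)
#1 (1,6) E
#2 (0,0) H  (was 0)
#3 (4,4) H  (was 4)
#4 (2,4) E
#5 (2,4) H  (was 4)
#6 (1,6) H  (was 6)
#7 (1,0) C  (was 6)
#8 (0,9) C  (was 0)
#9 (1,0) H  (was 0)
#10 (6,3) H  (was 3)
#11 (5,7) C  (was 4)
#12 (1,3) C  (was 0)
#13 (4,4) H  (was 4)
#14 (3,2) C  (was 9)

STATE = b0:9 b1:3 b2:4 b3:2 b4:4 b5:7 b6:3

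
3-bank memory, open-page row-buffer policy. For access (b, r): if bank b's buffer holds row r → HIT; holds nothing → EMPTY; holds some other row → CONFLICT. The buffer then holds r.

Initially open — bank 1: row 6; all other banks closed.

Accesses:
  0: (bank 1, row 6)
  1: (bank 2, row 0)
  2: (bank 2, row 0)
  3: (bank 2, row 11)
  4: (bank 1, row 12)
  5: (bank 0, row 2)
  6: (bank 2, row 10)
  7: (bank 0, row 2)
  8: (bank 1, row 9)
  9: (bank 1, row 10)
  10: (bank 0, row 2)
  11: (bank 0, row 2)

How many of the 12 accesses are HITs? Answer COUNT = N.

  [0] b1 r6: had r6 ⇒ H
  [1] b2 r0: no row ⇒ E
  [2] b2 r0: had r0 ⇒ H
  [3] b2 r11: had r0 ⇒ C
  [4] b1 r12: had r6 ⇒ C
  [5] b0 r2: no row ⇒ E
  [6] b2 r10: had r11 ⇒ C
  [7] b0 r2: had r2 ⇒ H
  [8] b1 r9: had r12 ⇒ C
  [9] b1 r10: had r9 ⇒ C
  [10] b0 r2: had r2 ⇒ H
  [11] b0 r2: had r2 ⇒ H

COUNT = 5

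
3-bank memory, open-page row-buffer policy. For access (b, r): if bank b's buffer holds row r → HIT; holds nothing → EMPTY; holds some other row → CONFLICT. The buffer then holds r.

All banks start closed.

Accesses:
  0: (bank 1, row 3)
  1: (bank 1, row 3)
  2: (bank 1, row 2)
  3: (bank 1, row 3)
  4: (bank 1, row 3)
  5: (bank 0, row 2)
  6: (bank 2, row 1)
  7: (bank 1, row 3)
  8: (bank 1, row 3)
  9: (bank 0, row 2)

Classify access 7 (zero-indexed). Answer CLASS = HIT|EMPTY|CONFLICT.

CLASS = HIT

#0 (1,3) E
#1 (1,3) H  (was 3)
#2 (1,2) C  (was 3)
#3 (1,3) C  (was 2)
#4 (1,3) H  (was 3)
#5 (0,2) E
#6 (2,1) E
#7 (1,3) H  (was 3)
#8 (1,3) H  (was 3)
#9 (0,2) H  (was 2)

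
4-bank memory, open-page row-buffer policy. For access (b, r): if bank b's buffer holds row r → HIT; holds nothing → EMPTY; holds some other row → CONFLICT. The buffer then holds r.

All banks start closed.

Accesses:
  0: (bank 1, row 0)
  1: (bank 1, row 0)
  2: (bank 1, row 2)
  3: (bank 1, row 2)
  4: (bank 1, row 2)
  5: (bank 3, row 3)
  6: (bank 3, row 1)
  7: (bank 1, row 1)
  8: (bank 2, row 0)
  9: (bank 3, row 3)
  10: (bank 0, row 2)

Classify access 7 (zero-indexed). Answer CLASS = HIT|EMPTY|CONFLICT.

CLASS = CONFLICT

#0 (1,0) E
#1 (1,0) H  (was 0)
#2 (1,2) C  (was 0)
#3 (1,2) H  (was 2)
#4 (1,2) H  (was 2)
#5 (3,3) E
#6 (3,1) C  (was 3)
#7 (1,1) C  (was 2)
#8 (2,0) E
#9 (3,3) C  (was 1)
#10 (0,2) E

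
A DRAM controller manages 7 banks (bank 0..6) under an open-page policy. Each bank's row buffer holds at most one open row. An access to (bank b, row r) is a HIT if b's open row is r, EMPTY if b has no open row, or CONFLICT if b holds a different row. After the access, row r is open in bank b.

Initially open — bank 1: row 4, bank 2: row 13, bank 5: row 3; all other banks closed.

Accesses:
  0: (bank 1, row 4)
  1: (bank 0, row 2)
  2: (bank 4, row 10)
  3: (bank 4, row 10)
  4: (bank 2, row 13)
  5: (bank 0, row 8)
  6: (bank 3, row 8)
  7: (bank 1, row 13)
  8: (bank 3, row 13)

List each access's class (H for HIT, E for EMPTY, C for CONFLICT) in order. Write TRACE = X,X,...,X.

step 0: bank1 4->4 [HIT]
step 1: bank0 None->2 [EMPTY]
step 2: bank4 None->10 [EMPTY]
step 3: bank4 10->10 [HIT]
step 4: bank2 13->13 [HIT]
step 5: bank0 2->8 [CONFLICT]
step 6: bank3 None->8 [EMPTY]
step 7: bank1 4->13 [CONFLICT]
step 8: bank3 8->13 [CONFLICT]

TRACE = H,E,E,H,H,C,E,C,C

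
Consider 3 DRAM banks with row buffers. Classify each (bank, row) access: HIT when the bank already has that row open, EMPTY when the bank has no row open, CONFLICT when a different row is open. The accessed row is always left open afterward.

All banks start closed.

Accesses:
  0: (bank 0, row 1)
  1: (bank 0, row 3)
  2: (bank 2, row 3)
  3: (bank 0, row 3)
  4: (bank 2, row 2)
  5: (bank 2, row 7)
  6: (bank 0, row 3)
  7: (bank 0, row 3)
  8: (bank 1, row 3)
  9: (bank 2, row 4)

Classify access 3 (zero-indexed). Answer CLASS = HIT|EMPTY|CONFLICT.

CLASS = HIT

  [0] b0 r1: no row ⇒ E
  [1] b0 r3: had r1 ⇒ C
  [2] b2 r3: no row ⇒ E
  [3] b0 r3: had r3 ⇒ H
  [4] b2 r2: had r3 ⇒ C
  [5] b2 r7: had r2 ⇒ C
  [6] b0 r3: had r3 ⇒ H
  [7] b0 r3: had r3 ⇒ H
  [8] b1 r3: no row ⇒ E
  [9] b2 r4: had r7 ⇒ C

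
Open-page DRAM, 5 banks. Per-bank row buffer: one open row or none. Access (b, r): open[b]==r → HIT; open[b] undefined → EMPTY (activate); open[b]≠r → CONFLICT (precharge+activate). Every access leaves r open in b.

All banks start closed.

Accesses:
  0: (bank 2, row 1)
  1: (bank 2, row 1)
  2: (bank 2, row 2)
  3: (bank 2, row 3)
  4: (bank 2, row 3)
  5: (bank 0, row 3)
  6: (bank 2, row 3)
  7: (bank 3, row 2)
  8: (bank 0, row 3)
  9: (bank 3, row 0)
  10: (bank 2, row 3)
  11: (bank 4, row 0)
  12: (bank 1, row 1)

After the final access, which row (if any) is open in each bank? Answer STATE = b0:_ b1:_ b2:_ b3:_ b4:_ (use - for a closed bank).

STATE = b0:3 b1:1 b2:3 b3:0 b4:0

#0 (2,1) E
#1 (2,1) H  (was 1)
#2 (2,2) C  (was 1)
#3 (2,3) C  (was 2)
#4 (2,3) H  (was 3)
#5 (0,3) E
#6 (2,3) H  (was 3)
#7 (3,2) E
#8 (0,3) H  (was 3)
#9 (3,0) C  (was 2)
#10 (2,3) H  (was 3)
#11 (4,0) E
#12 (1,1) E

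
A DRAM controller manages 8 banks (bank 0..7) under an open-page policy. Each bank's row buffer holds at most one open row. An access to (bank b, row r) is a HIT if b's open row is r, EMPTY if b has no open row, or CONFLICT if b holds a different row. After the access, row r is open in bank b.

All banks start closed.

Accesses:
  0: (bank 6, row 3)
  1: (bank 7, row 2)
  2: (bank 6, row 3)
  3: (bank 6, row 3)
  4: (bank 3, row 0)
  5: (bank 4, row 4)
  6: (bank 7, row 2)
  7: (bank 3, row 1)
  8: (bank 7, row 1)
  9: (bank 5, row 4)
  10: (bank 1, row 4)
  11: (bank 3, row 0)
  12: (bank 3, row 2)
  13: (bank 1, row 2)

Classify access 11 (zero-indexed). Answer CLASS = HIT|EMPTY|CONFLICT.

CLASS = CONFLICT

step 0: bank6 None->3 [EMPTY]
step 1: bank7 None->2 [EMPTY]
step 2: bank6 3->3 [HIT]
step 3: bank6 3->3 [HIT]
step 4: bank3 None->0 [EMPTY]
step 5: bank4 None->4 [EMPTY]
step 6: bank7 2->2 [HIT]
step 7: bank3 0->1 [CONFLICT]
step 8: bank7 2->1 [CONFLICT]
step 9: bank5 None->4 [EMPTY]
step 10: bank1 None->4 [EMPTY]
step 11: bank3 1->0 [CONFLICT]
step 12: bank3 0->2 [CONFLICT]
step 13: bank1 4->2 [CONFLICT]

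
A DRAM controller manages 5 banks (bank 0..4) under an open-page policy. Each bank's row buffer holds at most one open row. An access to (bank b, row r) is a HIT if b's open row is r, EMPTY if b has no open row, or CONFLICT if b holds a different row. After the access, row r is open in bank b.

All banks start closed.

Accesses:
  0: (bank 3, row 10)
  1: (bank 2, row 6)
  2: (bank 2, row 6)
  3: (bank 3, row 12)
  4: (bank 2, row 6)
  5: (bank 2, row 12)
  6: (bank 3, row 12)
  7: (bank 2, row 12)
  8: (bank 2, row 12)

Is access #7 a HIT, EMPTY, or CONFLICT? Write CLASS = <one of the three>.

#0 (3,10) E
#1 (2,6) E
#2 (2,6) H  (was 6)
#3 (3,12) C  (was 10)
#4 (2,6) H  (was 6)
#5 (2,12) C  (was 6)
#6 (3,12) H  (was 12)
#7 (2,12) H  (was 12)
#8 (2,12) H  (was 12)

CLASS = HIT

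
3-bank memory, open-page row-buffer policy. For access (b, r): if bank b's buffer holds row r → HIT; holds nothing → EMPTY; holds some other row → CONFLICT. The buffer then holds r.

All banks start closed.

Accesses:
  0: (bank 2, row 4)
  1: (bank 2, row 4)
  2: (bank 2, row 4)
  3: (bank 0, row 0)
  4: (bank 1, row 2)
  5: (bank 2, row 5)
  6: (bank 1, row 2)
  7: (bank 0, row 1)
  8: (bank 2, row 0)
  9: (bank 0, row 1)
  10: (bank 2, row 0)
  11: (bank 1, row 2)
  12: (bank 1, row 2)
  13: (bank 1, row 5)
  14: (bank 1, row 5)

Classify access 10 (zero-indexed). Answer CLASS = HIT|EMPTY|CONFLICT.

  [0] b2 r4: no row ⇒ E
  [1] b2 r4: had r4 ⇒ H
  [2] b2 r4: had r4 ⇒ H
  [3] b0 r0: no row ⇒ E
  [4] b1 r2: no row ⇒ E
  [5] b2 r5: had r4 ⇒ C
  [6] b1 r2: had r2 ⇒ H
  [7] b0 r1: had r0 ⇒ C
  [8] b2 r0: had r5 ⇒ C
  [9] b0 r1: had r1 ⇒ H
  [10] b2 r0: had r0 ⇒ H
  [11] b1 r2: had r2 ⇒ H
  [12] b1 r2: had r2 ⇒ H
  [13] b1 r5: had r2 ⇒ C
  [14] b1 r5: had r5 ⇒ H

CLASS = HIT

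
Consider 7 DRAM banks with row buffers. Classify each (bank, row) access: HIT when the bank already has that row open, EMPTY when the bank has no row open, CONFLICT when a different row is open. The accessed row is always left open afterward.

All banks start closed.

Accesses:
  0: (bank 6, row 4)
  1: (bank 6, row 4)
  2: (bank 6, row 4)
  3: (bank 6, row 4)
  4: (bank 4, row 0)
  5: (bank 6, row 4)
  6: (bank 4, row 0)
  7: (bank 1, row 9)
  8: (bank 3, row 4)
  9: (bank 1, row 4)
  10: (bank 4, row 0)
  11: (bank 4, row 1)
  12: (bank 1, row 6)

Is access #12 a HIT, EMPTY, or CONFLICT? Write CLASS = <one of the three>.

step 0: bank6 None->4 [EMPTY]
step 1: bank6 4->4 [HIT]
step 2: bank6 4->4 [HIT]
step 3: bank6 4->4 [HIT]
step 4: bank4 None->0 [EMPTY]
step 5: bank6 4->4 [HIT]
step 6: bank4 0->0 [HIT]
step 7: bank1 None->9 [EMPTY]
step 8: bank3 None->4 [EMPTY]
step 9: bank1 9->4 [CONFLICT]
step 10: bank4 0->0 [HIT]
step 11: bank4 0->1 [CONFLICT]
step 12: bank1 4->6 [CONFLICT]

CLASS = CONFLICT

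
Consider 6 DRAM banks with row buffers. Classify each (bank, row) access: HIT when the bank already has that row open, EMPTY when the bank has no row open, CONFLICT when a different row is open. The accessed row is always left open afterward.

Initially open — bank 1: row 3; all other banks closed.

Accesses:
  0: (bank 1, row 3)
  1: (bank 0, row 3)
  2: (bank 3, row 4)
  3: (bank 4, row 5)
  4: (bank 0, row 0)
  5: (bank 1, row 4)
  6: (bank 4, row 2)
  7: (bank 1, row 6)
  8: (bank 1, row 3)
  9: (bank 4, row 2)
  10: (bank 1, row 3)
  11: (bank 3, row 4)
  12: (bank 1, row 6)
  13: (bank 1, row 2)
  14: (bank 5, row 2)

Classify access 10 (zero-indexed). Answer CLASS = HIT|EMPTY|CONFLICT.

CLASS = HIT

step 0: bank1 3->3 [HIT]
step 1: bank0 None->3 [EMPTY]
step 2: bank3 None->4 [EMPTY]
step 3: bank4 None->5 [EMPTY]
step 4: bank0 3->0 [CONFLICT]
step 5: bank1 3->4 [CONFLICT]
step 6: bank4 5->2 [CONFLICT]
step 7: bank1 4->6 [CONFLICT]
step 8: bank1 6->3 [CONFLICT]
step 9: bank4 2->2 [HIT]
step 10: bank1 3->3 [HIT]
step 11: bank3 4->4 [HIT]
step 12: bank1 3->6 [CONFLICT]
step 13: bank1 6->2 [CONFLICT]
step 14: bank5 None->2 [EMPTY]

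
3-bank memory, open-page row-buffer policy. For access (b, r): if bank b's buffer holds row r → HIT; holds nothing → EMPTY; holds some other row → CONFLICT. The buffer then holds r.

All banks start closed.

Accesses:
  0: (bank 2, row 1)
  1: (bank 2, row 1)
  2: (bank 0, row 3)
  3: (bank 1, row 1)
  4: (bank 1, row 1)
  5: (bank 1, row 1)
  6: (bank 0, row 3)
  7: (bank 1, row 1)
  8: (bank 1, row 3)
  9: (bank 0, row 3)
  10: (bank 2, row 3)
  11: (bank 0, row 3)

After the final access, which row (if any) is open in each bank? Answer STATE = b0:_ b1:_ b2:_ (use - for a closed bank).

STATE = b0:3 b1:3 b2:3

#0 (2,1) E
#1 (2,1) H  (was 1)
#2 (0,3) E
#3 (1,1) E
#4 (1,1) H  (was 1)
#5 (1,1) H  (was 1)
#6 (0,3) H  (was 3)
#7 (1,1) H  (was 1)
#8 (1,3) C  (was 1)
#9 (0,3) H  (was 3)
#10 (2,3) C  (was 1)
#11 (0,3) H  (was 3)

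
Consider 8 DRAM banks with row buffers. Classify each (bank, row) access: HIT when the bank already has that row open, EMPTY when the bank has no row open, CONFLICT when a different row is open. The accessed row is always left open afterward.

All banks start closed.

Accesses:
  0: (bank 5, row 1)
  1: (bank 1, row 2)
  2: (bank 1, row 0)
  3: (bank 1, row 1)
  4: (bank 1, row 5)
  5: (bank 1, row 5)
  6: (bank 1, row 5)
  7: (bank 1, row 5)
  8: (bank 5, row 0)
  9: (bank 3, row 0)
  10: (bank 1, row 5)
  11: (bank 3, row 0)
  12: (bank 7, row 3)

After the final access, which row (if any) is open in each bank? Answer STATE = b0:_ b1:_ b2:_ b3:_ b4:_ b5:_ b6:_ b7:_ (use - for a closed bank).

  [0] b5 r1: no row ⇒ E
  [1] b1 r2: no row ⇒ E
  [2] b1 r0: had r2 ⇒ C
  [3] b1 r1: had r0 ⇒ C
  [4] b1 r5: had r1 ⇒ C
  [5] b1 r5: had r5 ⇒ H
  [6] b1 r5: had r5 ⇒ H
  [7] b1 r5: had r5 ⇒ H
  [8] b5 r0: had r1 ⇒ C
  [9] b3 r0: no row ⇒ E
  [10] b1 r5: had r5 ⇒ H
  [11] b3 r0: had r0 ⇒ H
  [12] b7 r3: no row ⇒ E

STATE = b0:- b1:5 b2:- b3:0 b4:- b5:0 b6:- b7:3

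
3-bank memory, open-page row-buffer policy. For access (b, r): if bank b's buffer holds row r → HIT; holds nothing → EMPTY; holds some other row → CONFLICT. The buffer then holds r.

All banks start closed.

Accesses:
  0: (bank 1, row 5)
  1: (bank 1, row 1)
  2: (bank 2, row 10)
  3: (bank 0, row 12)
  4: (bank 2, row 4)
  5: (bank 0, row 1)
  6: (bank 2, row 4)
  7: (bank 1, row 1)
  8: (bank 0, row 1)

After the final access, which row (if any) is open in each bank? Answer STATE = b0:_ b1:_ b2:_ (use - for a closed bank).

STATE = b0:1 b1:1 b2:4

#0 (1,5) E
#1 (1,1) C  (was 5)
#2 (2,10) E
#3 (0,12) E
#4 (2,4) C  (was 10)
#5 (0,1) C  (was 12)
#6 (2,4) H  (was 4)
#7 (1,1) H  (was 1)
#8 (0,1) H  (was 1)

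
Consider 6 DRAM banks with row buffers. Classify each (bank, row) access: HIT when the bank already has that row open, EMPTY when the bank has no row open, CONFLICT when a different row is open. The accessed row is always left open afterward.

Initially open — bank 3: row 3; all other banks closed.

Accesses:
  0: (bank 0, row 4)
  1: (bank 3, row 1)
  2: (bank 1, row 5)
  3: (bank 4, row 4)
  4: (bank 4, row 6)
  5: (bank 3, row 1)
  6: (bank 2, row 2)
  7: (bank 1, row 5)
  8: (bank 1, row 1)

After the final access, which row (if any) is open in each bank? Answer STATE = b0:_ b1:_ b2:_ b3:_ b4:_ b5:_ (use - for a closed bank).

step 0: bank0 None->4 [EMPTY]
step 1: bank3 3->1 [CONFLICT]
step 2: bank1 None->5 [EMPTY]
step 3: bank4 None->4 [EMPTY]
step 4: bank4 4->6 [CONFLICT]
step 5: bank3 1->1 [HIT]
step 6: bank2 None->2 [EMPTY]
step 7: bank1 5->5 [HIT]
step 8: bank1 5->1 [CONFLICT]

STATE = b0:4 b1:1 b2:2 b3:1 b4:6 b5:-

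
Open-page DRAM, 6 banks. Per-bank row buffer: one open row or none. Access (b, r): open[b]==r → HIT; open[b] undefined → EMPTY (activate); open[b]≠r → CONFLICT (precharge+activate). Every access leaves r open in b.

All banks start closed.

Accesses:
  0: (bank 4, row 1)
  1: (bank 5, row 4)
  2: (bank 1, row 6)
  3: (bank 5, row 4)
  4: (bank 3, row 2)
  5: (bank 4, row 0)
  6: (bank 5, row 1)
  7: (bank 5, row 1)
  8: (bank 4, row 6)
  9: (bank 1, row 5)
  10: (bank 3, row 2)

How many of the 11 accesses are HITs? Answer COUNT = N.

#0 (4,1) E
#1 (5,4) E
#2 (1,6) E
#3 (5,4) H  (was 4)
#4 (3,2) E
#5 (4,0) C  (was 1)
#6 (5,1) C  (was 4)
#7 (5,1) H  (was 1)
#8 (4,6) C  (was 0)
#9 (1,5) C  (was 6)
#10 (3,2) H  (was 2)

COUNT = 3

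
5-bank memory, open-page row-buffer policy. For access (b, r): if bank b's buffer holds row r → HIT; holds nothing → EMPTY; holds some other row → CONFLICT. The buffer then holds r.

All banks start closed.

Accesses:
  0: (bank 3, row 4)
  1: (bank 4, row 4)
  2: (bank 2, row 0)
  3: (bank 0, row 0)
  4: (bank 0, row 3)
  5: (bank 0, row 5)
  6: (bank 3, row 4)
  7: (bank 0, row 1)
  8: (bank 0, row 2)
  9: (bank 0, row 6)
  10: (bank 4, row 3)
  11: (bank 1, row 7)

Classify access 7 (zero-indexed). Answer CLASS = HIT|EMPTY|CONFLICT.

  [0] b3 r4: no row ⇒ E
  [1] b4 r4: no row ⇒ E
  [2] b2 r0: no row ⇒ E
  [3] b0 r0: no row ⇒ E
  [4] b0 r3: had r0 ⇒ C
  [5] b0 r5: had r3 ⇒ C
  [6] b3 r4: had r4 ⇒ H
  [7] b0 r1: had r5 ⇒ C
  [8] b0 r2: had r1 ⇒ C
  [9] b0 r6: had r2 ⇒ C
  [10] b4 r3: had r4 ⇒ C
  [11] b1 r7: no row ⇒ E

CLASS = CONFLICT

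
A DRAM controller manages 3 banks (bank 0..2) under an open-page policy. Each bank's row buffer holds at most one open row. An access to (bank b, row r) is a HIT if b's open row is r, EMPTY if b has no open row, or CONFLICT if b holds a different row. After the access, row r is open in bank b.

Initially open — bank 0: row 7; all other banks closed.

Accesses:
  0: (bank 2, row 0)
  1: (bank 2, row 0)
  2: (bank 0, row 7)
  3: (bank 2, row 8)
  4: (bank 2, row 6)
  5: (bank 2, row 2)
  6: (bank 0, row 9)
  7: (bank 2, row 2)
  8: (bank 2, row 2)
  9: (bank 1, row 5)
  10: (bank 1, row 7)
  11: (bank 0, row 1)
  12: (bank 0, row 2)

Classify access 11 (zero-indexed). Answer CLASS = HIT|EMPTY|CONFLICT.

CLASS = CONFLICT

  [0] b2 r0: no row ⇒ E
  [1] b2 r0: had r0 ⇒ H
  [2] b0 r7: had r7 ⇒ H
  [3] b2 r8: had r0 ⇒ C
  [4] b2 r6: had r8 ⇒ C
  [5] b2 r2: had r6 ⇒ C
  [6] b0 r9: had r7 ⇒ C
  [7] b2 r2: had r2 ⇒ H
  [8] b2 r2: had r2 ⇒ H
  [9] b1 r5: no row ⇒ E
  [10] b1 r7: had r5 ⇒ C
  [11] b0 r1: had r9 ⇒ C
  [12] b0 r2: had r1 ⇒ C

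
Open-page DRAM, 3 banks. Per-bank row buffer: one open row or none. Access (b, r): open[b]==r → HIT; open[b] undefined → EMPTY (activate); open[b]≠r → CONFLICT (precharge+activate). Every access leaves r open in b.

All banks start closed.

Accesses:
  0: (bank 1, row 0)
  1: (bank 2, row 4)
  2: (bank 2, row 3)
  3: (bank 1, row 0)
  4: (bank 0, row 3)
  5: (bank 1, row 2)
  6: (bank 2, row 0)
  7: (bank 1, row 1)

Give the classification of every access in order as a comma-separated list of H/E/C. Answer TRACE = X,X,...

  [0] b1 r0: no row ⇒ E
  [1] b2 r4: no row ⇒ E
  [2] b2 r3: had r4 ⇒ C
  [3] b1 r0: had r0 ⇒ H
  [4] b0 r3: no row ⇒ E
  [5] b1 r2: had r0 ⇒ C
  [6] b2 r0: had r3 ⇒ C
  [7] b1 r1: had r2 ⇒ C

TRACE = E,E,C,H,E,C,C,C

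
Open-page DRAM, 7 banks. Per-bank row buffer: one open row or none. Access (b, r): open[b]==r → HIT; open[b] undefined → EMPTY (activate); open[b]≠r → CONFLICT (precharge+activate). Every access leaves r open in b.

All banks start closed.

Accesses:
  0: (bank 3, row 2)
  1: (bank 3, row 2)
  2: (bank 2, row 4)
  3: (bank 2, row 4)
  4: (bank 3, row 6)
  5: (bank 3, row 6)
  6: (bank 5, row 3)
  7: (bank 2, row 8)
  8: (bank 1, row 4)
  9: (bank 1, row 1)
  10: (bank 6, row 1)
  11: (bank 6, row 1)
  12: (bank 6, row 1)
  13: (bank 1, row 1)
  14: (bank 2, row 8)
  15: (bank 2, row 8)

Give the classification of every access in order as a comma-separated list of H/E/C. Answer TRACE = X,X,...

0: bank 3 row 2 — prev None → EMPTY
1: bank 3 row 2 — prev 2 → HIT
2: bank 2 row 4 — prev None → EMPTY
3: bank 2 row 4 — prev 4 → HIT
4: bank 3 row 6 — prev 2 → CONFLICT
5: bank 3 row 6 — prev 6 → HIT
6: bank 5 row 3 — prev None → EMPTY
7: bank 2 row 8 — prev 4 → CONFLICT
8: bank 1 row 4 — prev None → EMPTY
9: bank 1 row 1 — prev 4 → CONFLICT
10: bank 6 row 1 — prev None → EMPTY
11: bank 6 row 1 — prev 1 → HIT
12: bank 6 row 1 — prev 1 → HIT
13: bank 1 row 1 — prev 1 → HIT
14: bank 2 row 8 — prev 8 → HIT
15: bank 2 row 8 — prev 8 → HIT

TRACE = E,H,E,H,C,H,E,C,E,C,E,H,H,H,H,H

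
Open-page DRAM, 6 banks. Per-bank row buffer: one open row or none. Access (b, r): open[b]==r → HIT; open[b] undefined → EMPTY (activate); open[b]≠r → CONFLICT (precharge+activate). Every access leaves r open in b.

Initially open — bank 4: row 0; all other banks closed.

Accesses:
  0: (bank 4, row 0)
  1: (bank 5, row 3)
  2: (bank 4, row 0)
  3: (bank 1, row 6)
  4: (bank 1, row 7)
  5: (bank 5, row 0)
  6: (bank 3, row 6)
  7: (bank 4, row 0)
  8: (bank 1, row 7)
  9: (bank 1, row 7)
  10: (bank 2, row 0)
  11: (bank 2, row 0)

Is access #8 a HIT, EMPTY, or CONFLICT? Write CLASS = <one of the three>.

CLASS = HIT

0: bank 4 row 0 — prev 0 → HIT
1: bank 5 row 3 — prev None → EMPTY
2: bank 4 row 0 — prev 0 → HIT
3: bank 1 row 6 — prev None → EMPTY
4: bank 1 row 7 — prev 6 → CONFLICT
5: bank 5 row 0 — prev 3 → CONFLICT
6: bank 3 row 6 — prev None → EMPTY
7: bank 4 row 0 — prev 0 → HIT
8: bank 1 row 7 — prev 7 → HIT
9: bank 1 row 7 — prev 7 → HIT
10: bank 2 row 0 — prev None → EMPTY
11: bank 2 row 0 — prev 0 → HIT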